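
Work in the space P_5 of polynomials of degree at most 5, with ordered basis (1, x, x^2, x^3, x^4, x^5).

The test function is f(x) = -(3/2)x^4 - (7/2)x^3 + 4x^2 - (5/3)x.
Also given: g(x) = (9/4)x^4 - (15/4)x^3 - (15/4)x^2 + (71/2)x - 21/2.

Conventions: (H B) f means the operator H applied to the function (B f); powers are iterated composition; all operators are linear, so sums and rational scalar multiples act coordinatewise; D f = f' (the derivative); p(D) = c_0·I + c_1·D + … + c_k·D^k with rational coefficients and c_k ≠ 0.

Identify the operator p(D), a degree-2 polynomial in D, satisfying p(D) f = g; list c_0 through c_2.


D^0 f = -(3/2)x^4 - (7/2)x^3 + 4x^2 - (5/3)x
D^1 f = -6x^3 - (21/2)x^2 + 8x - 5/3
D^2 f = -18x^2 - 21x + 8
matching coefficients of g against c_0 f + c_1 Df + … from the top degree down determines the c_i
solution: c_0 = -3/2, c_1 = 3/2, c_2 = -1

c_0 = -3/2, c_1 = 3/2, c_2 = -1


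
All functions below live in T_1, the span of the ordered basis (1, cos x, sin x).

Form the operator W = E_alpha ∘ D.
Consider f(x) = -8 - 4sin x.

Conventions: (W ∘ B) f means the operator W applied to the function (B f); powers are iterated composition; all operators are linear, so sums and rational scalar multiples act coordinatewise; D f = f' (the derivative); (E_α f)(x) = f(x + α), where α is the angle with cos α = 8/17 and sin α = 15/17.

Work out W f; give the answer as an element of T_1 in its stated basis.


D f = -4cos x
E_alpha D f = -(32/17)cos x + (60/17)sin x

the result is g(x) = -(32/17)cos x + (60/17)sin x


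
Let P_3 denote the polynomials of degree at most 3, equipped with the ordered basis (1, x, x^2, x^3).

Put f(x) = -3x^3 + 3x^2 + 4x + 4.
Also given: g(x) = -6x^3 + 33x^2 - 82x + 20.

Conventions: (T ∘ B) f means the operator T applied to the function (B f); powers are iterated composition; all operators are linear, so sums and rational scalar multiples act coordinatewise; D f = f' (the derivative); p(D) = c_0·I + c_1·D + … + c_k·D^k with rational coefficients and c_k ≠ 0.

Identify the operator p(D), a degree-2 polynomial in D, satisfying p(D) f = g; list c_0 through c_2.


c_0 = 2, c_1 = -3, c_2 = 4

D^0 f = -3x^3 + 3x^2 + 4x + 4
D^1 f = -9x^2 + 6x + 4
D^2 f = -18x + 6
matching coefficients of g against c_0 f + c_1 Df + … from the top degree down determines the c_i
solution: c_0 = 2, c_1 = -3, c_2 = 4


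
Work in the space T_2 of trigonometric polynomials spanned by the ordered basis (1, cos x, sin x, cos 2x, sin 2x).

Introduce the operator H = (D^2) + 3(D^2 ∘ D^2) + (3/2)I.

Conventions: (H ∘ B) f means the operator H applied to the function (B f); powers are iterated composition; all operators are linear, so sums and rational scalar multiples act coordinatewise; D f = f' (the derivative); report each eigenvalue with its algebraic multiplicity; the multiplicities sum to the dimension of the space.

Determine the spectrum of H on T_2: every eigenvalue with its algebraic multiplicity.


λ = 3/2 (multiplicity 1), λ = 7/2 (multiplicity 2), λ = 91/2 (multiplicity 2)

image of 1: 3/2
image of cos x: (7/2)cos x
image of sin x: (7/2)sin x
image of cos 2x: (91/2)cos 2x
image of sin 2x: (91/2)sin 2x
the matrix is diagonal; its diagonal is (3/2, 7/2, 7/2, 91/2, 91/2)
for a triangular matrix the eigenvalues are the diagonal entries, with algebraic multiplicity their repetition count


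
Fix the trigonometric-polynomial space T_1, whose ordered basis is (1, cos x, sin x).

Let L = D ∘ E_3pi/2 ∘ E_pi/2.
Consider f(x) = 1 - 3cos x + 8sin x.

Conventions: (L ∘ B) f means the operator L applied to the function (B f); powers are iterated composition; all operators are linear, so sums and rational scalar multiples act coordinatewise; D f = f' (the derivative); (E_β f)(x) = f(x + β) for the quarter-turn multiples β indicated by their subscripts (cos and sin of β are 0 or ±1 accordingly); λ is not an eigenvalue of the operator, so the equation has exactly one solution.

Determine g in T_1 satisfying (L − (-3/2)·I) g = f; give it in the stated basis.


the image equals g(x) = 2/3 - (50/13)cos x + (36/13)sin x

write g with unknown coordinates in the stated basis and equate coefficients in (L − (-3/2)·I) g = f
solving from the highest basis element down gives g = 2/3 - (50/13)cos x + (36/13)sin x
check: L g = (36/13)cos x + (50/13)sin x
so L g − (-3/2)·g = 1 - 3cos x + 8sin x = f ✓


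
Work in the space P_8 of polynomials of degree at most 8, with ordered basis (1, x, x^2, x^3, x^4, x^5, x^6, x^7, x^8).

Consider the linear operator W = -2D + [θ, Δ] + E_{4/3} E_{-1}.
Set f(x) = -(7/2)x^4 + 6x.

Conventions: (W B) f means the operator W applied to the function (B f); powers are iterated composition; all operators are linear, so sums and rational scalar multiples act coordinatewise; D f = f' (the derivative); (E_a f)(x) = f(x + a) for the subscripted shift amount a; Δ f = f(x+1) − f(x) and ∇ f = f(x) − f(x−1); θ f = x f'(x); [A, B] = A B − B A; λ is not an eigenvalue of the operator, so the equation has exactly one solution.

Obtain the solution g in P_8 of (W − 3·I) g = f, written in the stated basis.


g(x) = (7/4)x^4 - (28/3)x^3 + (329/12)x^2 - (1621/27)x + 5224/81

write g with unknown coordinates in the stated basis and equate coefficients in (W − 3·I) g = f
solving from the highest basis element down gives g = (7/4)x^4 - (28/3)x^3 + (329/12)x^2 - (1621/27)x + 5224/81
check: W g = (7/4)x^4 - 28x^3 + (329/4)x^2 - (1567/9)x + 5224/27
so W g − 3·g = -(7/2)x^4 + 6x = f ✓


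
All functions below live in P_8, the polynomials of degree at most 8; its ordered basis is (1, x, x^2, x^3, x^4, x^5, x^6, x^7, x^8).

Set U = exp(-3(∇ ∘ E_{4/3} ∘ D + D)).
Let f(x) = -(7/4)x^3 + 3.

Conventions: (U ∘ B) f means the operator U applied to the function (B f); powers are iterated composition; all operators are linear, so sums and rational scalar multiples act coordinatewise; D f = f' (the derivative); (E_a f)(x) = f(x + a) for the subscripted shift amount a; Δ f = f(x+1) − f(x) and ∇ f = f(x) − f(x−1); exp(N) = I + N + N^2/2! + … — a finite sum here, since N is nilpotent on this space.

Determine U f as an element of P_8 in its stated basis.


the image equals g(x) = -(7/4)x^3 + (63/4)x^2 - (63/4)x - 18

order-1 term: (63/4)x^2 + (63/2)x + 105/4
order-2 term: -(189/4)x - 189/2
order-3 term: 189/4
the series for exp(-3(∇ ∘ E_{4/3} ∘ D + D)) f terminates at order 3
exp(-3(∇ ∘ E_{4/3} ∘ D + D)) f = -(7/4)x^3 + (63/4)x^2 - (63/4)x - 18


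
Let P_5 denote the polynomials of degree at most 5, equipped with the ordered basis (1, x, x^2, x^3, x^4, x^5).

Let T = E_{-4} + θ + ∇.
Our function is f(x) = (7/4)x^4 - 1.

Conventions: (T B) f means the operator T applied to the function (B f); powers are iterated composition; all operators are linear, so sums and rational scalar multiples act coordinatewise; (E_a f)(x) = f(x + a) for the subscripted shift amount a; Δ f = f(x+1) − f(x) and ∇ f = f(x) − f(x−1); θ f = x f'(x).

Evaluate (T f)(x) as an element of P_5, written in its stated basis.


E_{-4} f = (7/4)x^4 - 28x^3 + 168x^2 - 448x + 447
θ f = 7x^4
∇ f = 7x^3 - (21/2)x^2 + 7x - 7/4
(E_{-4} + θ + ∇) f = (35/4)x^4 - 21x^3 + (315/2)x^2 - 441x + 1781/4

the result is g(x) = (35/4)x^4 - 21x^3 + (315/2)x^2 - 441x + 1781/4


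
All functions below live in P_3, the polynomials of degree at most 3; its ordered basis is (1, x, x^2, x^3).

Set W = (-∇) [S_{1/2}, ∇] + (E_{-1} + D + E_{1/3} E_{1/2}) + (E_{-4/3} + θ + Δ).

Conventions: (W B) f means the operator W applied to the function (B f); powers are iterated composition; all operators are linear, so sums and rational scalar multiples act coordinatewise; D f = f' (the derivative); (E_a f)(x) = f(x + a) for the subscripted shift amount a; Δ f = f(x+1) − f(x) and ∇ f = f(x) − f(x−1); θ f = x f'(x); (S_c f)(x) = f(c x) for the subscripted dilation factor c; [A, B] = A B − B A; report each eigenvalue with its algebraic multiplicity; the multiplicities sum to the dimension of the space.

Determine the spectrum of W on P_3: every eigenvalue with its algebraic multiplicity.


λ = 3 (multiplicity 1), λ = 4 (multiplicity 1), λ = 5 (multiplicity 1), λ = 6 (multiplicity 1)

image of 1: 3
image of x: 4x + 1/2
image of x^2: 5x^2 + x + 143/36
image of x^3: 6x^3 + (3/2)x^2 + (38/3)x - 7/24
the matrix is upper triangular; its diagonal is (3, 4, 5, 6)
for a triangular matrix the eigenvalues are the diagonal entries, with algebraic multiplicity their repetition count


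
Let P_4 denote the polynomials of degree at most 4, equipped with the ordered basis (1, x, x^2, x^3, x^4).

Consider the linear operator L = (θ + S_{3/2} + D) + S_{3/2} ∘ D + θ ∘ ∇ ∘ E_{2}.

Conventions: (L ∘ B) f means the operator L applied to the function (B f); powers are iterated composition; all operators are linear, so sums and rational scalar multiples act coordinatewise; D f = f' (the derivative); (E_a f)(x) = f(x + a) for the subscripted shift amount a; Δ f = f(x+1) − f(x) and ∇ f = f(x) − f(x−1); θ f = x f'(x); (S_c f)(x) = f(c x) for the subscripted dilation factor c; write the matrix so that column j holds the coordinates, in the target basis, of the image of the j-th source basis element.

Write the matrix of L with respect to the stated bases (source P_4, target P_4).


image of 1: 1
image of x: (5/2)x + 2
image of x^2: (17/4)x^2 + 7x
image of x^3: (51/8)x^3 + (63/4)x^2 + 9x
image of x^4: (145/16)x^4 + (59/2)x^3 + 36x^2 + 28x
each image's coordinates form column j of the matrix

the matrix is [[1, 2, 0, 0, 0]; [0, 5/2, 7, 9, 28]; [0, 0, 17/4, 63/4, 36]; [0, 0, 0, 51/8, 59/2]; [0, 0, 0, 0, 145/16]] (rows listed top to bottom)


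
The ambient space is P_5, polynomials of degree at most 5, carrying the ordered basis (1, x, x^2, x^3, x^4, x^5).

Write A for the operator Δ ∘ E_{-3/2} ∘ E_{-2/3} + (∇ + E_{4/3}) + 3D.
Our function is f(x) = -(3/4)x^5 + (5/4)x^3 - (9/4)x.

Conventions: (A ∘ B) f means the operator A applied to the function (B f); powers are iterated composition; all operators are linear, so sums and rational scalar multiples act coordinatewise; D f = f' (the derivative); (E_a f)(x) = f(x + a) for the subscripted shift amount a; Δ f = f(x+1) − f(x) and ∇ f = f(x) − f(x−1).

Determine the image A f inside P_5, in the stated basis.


E_{-2/3} f = -(3/4)x^5 + (5/2)x^4 - (25/12)x^3 - (5/18)x^2 - (143/108)x + 199/162
E_{-3/2} E_{-2/3} f = -(3/4)x^5 + (65/8)x^4 - (815/24)x^3 + (9815/144)x^2 - (116273/1728)x + 290017/10368
Δ E_{-3/2} E_{-2/3} f = -(15/4)x^4 + 25x^3 - (485/8)x^2 + (2275/36)x - 44429/1728
∇ f = -(15/4)x^4 + (15/2)x^3 - (15/4)x^2 - 7/4
E_{4/3} f = -(3/4)x^5 - 5x^4 - (145/12)x^3 - (115/9)x^2 - (803/108)x - 259/81
(∇ + E_{4/3}) f = -(3/4)x^5 - (35/4)x^4 - (55/12)x^3 - (595/36)x^2 - (803/108)x - 1603/324
D f = -(15/4)x^4 + (15/4)x^2 - 9/4
(3D) f = -(45/4)x^4 + (45/4)x^2 - 27/4
(Δ ∘ E_{-3/2} ∘ E_{-2/3} + (∇ + E_{4/3}) + 3D) f = -(3/4)x^5 - (95/4)x^4 + (245/12)x^3 - (4745/72)x^2 + (3011/54)x - 193927/5184

the result is g(x) = -(3/4)x^5 - (95/4)x^4 + (245/12)x^3 - (4745/72)x^2 + (3011/54)x - 193927/5184


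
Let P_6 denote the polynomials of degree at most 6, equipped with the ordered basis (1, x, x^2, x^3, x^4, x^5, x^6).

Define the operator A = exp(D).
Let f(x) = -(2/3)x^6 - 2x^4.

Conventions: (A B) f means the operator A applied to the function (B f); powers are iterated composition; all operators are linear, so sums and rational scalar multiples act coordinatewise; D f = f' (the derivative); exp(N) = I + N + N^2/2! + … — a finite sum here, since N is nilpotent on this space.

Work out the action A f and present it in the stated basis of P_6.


the image equals g(x) = -(2/3)x^6 - 4x^5 - 12x^4 - (64/3)x^3 - 22x^2 - 12x - 8/3

order-1 term: -4x^5 - 8x^3
order-2 term: -10x^4 - 12x^2
order-3 term: -(40/3)x^3 - 8x
order-4 term: -10x^2 - 2
order-5 term: -4x
order-6 term: -2/3
the series for exp(D) f terminates at order 6
exp(D) f = -(2/3)x^6 - 4x^5 - 12x^4 - (64/3)x^3 - 22x^2 - 12x - 8/3


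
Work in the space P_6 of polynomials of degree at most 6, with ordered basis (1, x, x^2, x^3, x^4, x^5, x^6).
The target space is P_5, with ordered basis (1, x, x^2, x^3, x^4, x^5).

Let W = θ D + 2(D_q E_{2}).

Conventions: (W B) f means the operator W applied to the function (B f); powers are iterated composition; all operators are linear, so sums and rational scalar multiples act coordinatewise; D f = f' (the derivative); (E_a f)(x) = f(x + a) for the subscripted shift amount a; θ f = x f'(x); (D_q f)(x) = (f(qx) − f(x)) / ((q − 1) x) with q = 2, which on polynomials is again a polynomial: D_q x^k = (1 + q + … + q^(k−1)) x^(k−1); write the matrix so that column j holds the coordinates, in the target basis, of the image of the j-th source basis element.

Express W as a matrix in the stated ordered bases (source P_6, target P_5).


image of 1: 0
image of x: 2
image of x^2: 8x + 8
image of x^3: 20x^2 + 36x + 24
image of x^4: 42x^3 + 112x^2 + 144x + 64
image of x^5: 82x^4 + 300x^3 + 560x^2 + 480x + 160
image of x^6: 156x^5 + 744x^4 + 1800x^3 + 2240x^2 + 1440x + 384
each image's coordinates form column j of the matrix

the matrix is [[0, 2, 8, 24, 64, 160, 384]; [0, 0, 8, 36, 144, 480, 1440]; [0, 0, 0, 20, 112, 560, 2240]; [0, 0, 0, 0, 42, 300, 1800]; [0, 0, 0, 0, 0, 82, 744]; [0, 0, 0, 0, 0, 0, 156]] (rows listed top to bottom)


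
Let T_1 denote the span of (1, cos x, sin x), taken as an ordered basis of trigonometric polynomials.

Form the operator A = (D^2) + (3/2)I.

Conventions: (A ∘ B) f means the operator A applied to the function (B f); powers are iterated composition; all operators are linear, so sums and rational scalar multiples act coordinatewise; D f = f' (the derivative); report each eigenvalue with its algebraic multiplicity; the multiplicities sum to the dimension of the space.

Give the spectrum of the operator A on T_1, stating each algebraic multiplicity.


image of 1: 3/2
image of cos x: (1/2)cos x
image of sin x: (1/2)sin x
the matrix is diagonal; its diagonal is (3/2, 1/2, 1/2)
for a triangular matrix the eigenvalues are the diagonal entries, with algebraic multiplicity their repetition count

λ = 1/2 (multiplicity 2), λ = 3/2 (multiplicity 1)


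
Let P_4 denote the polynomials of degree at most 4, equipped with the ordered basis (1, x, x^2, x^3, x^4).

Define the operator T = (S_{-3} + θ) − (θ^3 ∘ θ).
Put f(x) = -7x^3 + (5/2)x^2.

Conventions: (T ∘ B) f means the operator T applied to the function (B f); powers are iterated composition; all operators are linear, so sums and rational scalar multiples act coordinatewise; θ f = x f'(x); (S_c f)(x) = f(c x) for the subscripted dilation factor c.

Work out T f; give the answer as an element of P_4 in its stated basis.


g(x) = 735x^3 - (25/2)x^2

S_{-3} f = 189x^3 + (45/2)x^2
θ f = -21x^3 + 5x^2
(S_{-3} + θ) f = 168x^3 + (55/2)x^2
θ f = -21x^3 + 5x^2
θ θ f = -63x^3 + 10x^2
θ θ θ f = -189x^3 + 20x^2
θ θ θ θ f = -567x^3 + 40x^2
(-(θ^3 ∘ θ)) f = 567x^3 - 40x^2
((S_{-3} + θ) − (θ^3 ∘ θ)) f = 735x^3 - (25/2)x^2


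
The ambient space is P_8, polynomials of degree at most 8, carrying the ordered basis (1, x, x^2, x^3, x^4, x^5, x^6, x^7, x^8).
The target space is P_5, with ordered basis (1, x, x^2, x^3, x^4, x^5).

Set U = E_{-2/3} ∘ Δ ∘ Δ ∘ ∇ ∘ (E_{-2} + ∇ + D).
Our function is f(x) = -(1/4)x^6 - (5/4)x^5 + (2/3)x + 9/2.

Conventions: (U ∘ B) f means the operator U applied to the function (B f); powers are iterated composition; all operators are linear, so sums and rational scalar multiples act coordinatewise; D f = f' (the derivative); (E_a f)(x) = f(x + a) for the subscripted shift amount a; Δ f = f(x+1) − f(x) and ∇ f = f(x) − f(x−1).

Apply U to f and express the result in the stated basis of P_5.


E_{-2} f = -(1/4)x^6 + (7/4)x^5 - (5/2)x^4 - 10x^3 + 40x^2 - (154/3)x + 163/6
∇ f = -(3/2)x^5 - (5/2)x^4 + (15/2)x^3 - (35/4)x^2 + (19/4)x - 1/3
D f = -(3/2)x^5 - (25/4)x^4 + 2/3
(E_{-2} + ∇ + D) f = -(1/4)x^6 - (5/4)x^5 - (45/4)x^4 - (5/2)x^3 + (125/4)x^2 - (559/12)x + 55/2
∇ (E_{-2} + ∇ + D) f = -(3/2)x^5 - (5/2)x^4 - (75/2)x^3 + (205/4)x^2 + (119/4)x - 841/12
Δ ∇ (E_{-2} + ∇ + D) f = -(15/2)x^4 - 25x^3 - (285/2)x^2 - (55/2)x + 79/2
Δ (Δ ∘ ∇) (E_{-2} + ∇ + D) f = -30x^3 - 120x^2 - 390x - 405/2
E_{-2/3} Δ (Δ ∘ ∇) (E_{-2} + ∇ + D) f = -30x^3 - 60x^2 - 270x + 235/18

the image equals g(x) = -30x^3 - 60x^2 - 270x + 235/18


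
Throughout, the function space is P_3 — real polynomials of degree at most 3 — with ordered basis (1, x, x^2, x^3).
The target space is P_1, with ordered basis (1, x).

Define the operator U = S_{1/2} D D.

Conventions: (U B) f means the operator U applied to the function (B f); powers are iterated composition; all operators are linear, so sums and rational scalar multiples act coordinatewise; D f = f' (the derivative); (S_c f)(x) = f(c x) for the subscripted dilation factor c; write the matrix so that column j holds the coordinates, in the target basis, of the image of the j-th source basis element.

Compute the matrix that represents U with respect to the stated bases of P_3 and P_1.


the matrix is [[0, 0, 2, 0]; [0, 0, 0, 3]] (rows listed top to bottom)

image of 1: 0
image of x: 0
image of x^2: 2
image of x^3: 3x
each image's coordinates form column j of the matrix


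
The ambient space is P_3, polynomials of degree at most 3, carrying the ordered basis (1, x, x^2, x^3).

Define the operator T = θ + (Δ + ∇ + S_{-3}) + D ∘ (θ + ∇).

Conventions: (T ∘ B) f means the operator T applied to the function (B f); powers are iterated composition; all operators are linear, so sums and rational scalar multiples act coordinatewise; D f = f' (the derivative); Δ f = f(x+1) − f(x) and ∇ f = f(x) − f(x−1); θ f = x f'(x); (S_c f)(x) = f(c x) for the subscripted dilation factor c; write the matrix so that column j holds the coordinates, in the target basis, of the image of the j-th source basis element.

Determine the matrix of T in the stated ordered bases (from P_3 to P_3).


image of 1: 1
image of x: -2x + 3
image of x^2: 11x^2 + 8x + 2
image of x^3: -24x^3 + 15x^2 + 6x - 1
each image's coordinates form column j of the matrix

the matrix is [[1, 3, 2, -1]; [0, -2, 8, 6]; [0, 0, 11, 15]; [0, 0, 0, -24]] (rows listed top to bottom)


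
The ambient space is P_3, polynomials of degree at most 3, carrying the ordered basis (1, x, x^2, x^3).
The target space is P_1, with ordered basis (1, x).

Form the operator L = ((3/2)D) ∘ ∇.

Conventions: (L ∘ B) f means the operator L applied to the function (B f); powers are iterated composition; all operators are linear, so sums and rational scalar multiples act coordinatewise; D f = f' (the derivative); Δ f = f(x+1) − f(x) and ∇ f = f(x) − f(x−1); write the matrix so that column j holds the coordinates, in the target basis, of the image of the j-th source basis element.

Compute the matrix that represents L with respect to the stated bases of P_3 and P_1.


the matrix is [[0, 0, 3, -9/2]; [0, 0, 0, 9]] (rows listed top to bottom)

image of 1: 0
image of x: 0
image of x^2: 3
image of x^3: 9x - 9/2
each image's coordinates form column j of the matrix


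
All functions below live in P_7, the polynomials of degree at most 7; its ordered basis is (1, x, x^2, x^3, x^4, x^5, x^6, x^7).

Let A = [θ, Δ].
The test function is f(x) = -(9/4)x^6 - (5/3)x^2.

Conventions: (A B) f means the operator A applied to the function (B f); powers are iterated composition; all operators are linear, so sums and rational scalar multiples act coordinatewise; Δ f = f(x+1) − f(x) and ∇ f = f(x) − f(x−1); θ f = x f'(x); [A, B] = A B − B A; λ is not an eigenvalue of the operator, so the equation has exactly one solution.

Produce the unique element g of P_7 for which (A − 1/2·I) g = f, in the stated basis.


g(x) = (9/2)x^6 - 54x^5 + 270x^4 - 540x^3 - (1610/3)x^2 + (12110/3)x - 13082/3

write g with unknown coordinates in the stated basis and equate coefficients in (A − 1/2·I) g = f
solving from the highest basis element down gives g = (9/2)x^6 - 54x^5 + 270x^4 - 540x^3 - (1610/3)x^2 + (12110/3)x - 13082/3
check: A g = -27x^5 + 135x^4 - 270x^3 - 270x^2 + (6055/3)x - 6541/3
so A g − 1/2·g = -(9/4)x^6 - (5/3)x^2 = f ✓


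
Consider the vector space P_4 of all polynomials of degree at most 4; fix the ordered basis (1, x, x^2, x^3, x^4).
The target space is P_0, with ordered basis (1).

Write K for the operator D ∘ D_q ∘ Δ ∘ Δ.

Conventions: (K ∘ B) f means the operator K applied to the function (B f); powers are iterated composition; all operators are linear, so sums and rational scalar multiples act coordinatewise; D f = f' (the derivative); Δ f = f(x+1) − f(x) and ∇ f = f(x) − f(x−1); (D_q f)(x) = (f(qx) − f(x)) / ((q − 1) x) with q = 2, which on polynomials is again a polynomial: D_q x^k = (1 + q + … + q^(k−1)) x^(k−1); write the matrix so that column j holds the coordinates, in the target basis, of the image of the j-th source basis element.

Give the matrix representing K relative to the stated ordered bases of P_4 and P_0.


the matrix is [[0, 0, 0, 0, 36]] (rows listed top to bottom)

image of 1: 0
image of x: 0
image of x^2: 0
image of x^3: 0
image of x^4: 36
each image's coordinates form column j of the matrix


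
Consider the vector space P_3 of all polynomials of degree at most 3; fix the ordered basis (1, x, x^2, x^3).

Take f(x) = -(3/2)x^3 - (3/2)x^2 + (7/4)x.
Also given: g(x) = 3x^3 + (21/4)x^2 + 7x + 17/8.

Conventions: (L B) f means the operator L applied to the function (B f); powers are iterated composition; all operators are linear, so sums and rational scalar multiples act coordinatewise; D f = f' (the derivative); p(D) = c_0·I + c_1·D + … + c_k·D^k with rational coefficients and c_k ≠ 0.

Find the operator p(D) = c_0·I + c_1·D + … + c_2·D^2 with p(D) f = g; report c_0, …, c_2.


c_0 = -2, c_1 = -1/2, c_2 = -1

D^0 f = -(3/2)x^3 - (3/2)x^2 + (7/4)x
D^1 f = -(9/2)x^2 - 3x + 7/4
D^2 f = -9x - 3
matching coefficients of g against c_0 f + c_1 Df + … from the top degree down determines the c_i
solution: c_0 = -2, c_1 = -1/2, c_2 = -1


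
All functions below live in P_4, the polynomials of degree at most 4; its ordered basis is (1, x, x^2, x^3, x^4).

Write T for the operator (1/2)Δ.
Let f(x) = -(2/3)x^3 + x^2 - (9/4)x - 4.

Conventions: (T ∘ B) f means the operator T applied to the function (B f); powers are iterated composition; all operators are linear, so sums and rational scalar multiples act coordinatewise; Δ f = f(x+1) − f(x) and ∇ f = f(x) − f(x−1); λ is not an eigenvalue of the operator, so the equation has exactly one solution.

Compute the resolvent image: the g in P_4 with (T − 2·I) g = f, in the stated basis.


write g with unknown coordinates in the stated basis and equate coefficients in (T − 2·I) g = f
solving from the highest basis element down gives g = (1/3)x^3 - (1/4)x^2 + (5/4)x + 7/3
check: T g = (1/2)x^2 + (1/4)x + 2/3
so T g − 2·g = -(2/3)x^3 + x^2 - (9/4)x - 4 = f ✓

the result is g(x) = (1/3)x^3 - (1/4)x^2 + (5/4)x + 7/3


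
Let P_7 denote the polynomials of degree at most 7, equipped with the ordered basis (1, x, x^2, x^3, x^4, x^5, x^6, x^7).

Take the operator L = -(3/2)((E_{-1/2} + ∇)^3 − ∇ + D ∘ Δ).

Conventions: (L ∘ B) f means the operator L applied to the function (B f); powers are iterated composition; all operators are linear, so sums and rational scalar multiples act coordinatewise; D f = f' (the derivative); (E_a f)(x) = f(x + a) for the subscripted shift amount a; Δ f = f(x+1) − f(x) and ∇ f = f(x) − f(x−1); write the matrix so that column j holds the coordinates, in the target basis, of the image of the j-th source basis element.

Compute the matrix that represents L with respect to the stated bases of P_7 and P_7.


image of 1: -3/2
image of x: -(3/2)x - 3/4
image of x^2: -(3/2)x^2 - (3/2)x - 27/8
image of x^3: -(3/2)x^3 - (9/4)x^2 - (81/8)x + 33/16
image of x^4: -(3/2)x^4 - 3x^3 - (81/4)x^2 + (33/4)x - 771/32
image of x^5: -(3/2)x^5 - (15/4)x^4 - (135/4)x^3 + (165/8)x^2 - (3855/32)x + 777/64
image of x^6: -(3/2)x^6 - (9/2)x^5 - (405/8)x^4 + (165/4)x^3 - (11565/32)x^2 + (2331/32)x + 8925/128
image of x^7: -(3/2)x^7 - (21/4)x^6 - (567/8)x^5 + (1155/16)x^4 - (26985/32)x^3 + (16317/64)x^2 + (62475/128)x - 171783/256
each image's coordinates form column j of the matrix

the matrix is [[-3/2, -3/4, -27/8, 33/16, -771/32, 777/64, 8925/128, -171783/256]; [0, -3/2, -3/2, -81/8, 33/4, -3855/32, 2331/32, 62475/128]; [0, 0, -3/2, -9/4, -81/4, 165/8, -11565/32, 16317/64]; [0, 0, 0, -3/2, -3, -135/4, 165/4, -26985/32]; [0, 0, 0, 0, -3/2, -15/4, -405/8, 1155/16]; [0, 0, 0, 0, 0, -3/2, -9/2, -567/8]; [0, 0, 0, 0, 0, 0, -3/2, -21/4]; [0, 0, 0, 0, 0, 0, 0, -3/2]] (rows listed top to bottom)


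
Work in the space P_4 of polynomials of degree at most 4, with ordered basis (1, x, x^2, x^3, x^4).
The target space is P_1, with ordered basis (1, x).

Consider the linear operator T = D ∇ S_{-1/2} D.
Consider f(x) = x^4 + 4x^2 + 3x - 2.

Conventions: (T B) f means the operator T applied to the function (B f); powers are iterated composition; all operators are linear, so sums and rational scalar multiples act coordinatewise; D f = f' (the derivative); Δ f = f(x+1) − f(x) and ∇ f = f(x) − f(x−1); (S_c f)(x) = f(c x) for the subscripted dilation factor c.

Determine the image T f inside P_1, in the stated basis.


the image equals g(x) = -3x + 3/2

D f = 4x^3 + 8x + 3
S_{-1/2} D f = -(1/2)x^3 - 4x + 3
∇ S_{-1/2} D f = -(3/2)x^2 + (3/2)x - 9/2
D ∇ S_{-1/2} D f = -3x + 3/2


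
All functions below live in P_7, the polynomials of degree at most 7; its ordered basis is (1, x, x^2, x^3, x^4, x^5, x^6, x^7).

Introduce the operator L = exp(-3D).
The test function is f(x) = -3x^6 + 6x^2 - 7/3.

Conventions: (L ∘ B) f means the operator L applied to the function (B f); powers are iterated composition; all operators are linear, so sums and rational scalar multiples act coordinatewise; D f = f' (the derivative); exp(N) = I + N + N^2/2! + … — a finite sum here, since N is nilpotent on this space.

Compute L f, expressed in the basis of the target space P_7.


order-1 term: 54x^5 - 36x
order-2 term: -405x^4 + 54
order-3 term: 1620x^3
order-4 term: -3645x^2
order-5 term: 4374x
order-6 term: -2187
the series for exp(-3D) f terminates at order 6
exp(-3D) f = -3x^6 + 54x^5 - 405x^4 + 1620x^3 - 3639x^2 + 4338x - 6406/3

the image equals g(x) = -3x^6 + 54x^5 - 405x^4 + 1620x^3 - 3639x^2 + 4338x - 6406/3


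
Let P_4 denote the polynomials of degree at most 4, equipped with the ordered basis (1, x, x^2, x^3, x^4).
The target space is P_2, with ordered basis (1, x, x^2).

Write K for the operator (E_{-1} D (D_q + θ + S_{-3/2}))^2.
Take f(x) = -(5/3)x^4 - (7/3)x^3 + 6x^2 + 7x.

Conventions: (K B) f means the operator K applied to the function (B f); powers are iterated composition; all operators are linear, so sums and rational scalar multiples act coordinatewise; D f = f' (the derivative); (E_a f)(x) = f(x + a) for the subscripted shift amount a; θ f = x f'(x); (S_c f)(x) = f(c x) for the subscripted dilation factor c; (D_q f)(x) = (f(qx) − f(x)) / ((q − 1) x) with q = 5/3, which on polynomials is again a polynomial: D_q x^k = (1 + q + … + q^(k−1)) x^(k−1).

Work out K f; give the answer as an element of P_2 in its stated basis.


the image equals g(x) = (2175/32)x^2 + (18413/54)x - 59239/2592

D_q f = -(1360/81)x^3 - (343/27)x^2 + 16x + 7
θ f = -(20/3)x^4 - 7x^3 + 12x^2 + 7x
S_{-3/2} f = -(135/16)x^4 + (63/8)x^3 + (27/2)x^2 - (21/2)x
(D_q + θ + S_{-3/2}) f = -(725/48)x^4 - (10313/648)x^3 + (691/54)x^2 + (25/2)x + 7
D (D_q + θ + S_{-3/2}) f = -(725/12)x^3 - (10313/216)x^2 + (691/27)x + 25/2
E_{-1} D (D_q + θ + S_{-3/2}) f = -(725/12)x^3 + (28837/216)x^2 - (361/6)x - 91/216
D_q (E_{-1} D (D_q + θ + S_{-3/2})) f = -(35525/108)x^2 + (28837/81)x - 361/6
θ (E_{-1} D (D_q + θ + S_{-3/2})) f = -(725/4)x^3 + (28837/108)x^2 - (361/6)x
S_{-3/2} (E_{-1} D (D_q + θ + S_{-3/2})) f = (6525/32)x^3 + (28837/96)x^2 + (361/4)x - 91/216
(D_q + θ + S_{-3/2}) (E_{-1} D (D_q + θ + S_{-3/2})) f = (725/32)x^3 + (206029/864)x^2 + (125095/324)x - 13087/216
D (D_q + θ + S_{-3/2}) (E_{-1} D (D_q + θ + S_{-3/2})) f = (2175/32)x^2 + (206029/432)x + 125095/324
E_{-1} D (D_q + θ + S_{-3/2}) (E_{-1} D (D_q + θ + S_{-3/2})) f = (2175/32)x^2 + (18413/54)x - 59239/2592


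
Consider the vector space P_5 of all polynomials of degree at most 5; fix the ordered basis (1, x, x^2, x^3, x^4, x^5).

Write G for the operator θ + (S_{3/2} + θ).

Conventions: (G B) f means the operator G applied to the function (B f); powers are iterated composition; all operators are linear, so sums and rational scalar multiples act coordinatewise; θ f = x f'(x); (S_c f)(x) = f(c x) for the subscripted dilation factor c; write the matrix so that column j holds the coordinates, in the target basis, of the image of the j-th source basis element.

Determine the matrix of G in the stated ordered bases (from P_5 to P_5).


the matrix is [[1, 0, 0, 0, 0, 0]; [0, 7/2, 0, 0, 0, 0]; [0, 0, 25/4, 0, 0, 0]; [0, 0, 0, 75/8, 0, 0]; [0, 0, 0, 0, 209/16, 0]; [0, 0, 0, 0, 0, 563/32]] (rows listed top to bottom)

image of 1: 1
image of x: (7/2)x
image of x^2: (25/4)x^2
image of x^3: (75/8)x^3
image of x^4: (209/16)x^4
image of x^5: (563/32)x^5
each image's coordinates form column j of the matrix


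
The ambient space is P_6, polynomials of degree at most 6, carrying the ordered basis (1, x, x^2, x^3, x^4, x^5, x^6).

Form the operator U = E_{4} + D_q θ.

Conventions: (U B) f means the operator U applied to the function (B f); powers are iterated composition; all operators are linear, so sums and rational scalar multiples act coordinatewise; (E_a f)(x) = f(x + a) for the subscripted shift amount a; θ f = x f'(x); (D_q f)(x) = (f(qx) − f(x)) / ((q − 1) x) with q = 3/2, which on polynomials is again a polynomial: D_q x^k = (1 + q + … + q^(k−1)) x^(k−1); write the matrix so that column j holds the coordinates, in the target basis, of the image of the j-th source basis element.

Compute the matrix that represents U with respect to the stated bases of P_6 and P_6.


the matrix is [[1, 5, 16, 64, 256, 1024, 4096]; [0, 1, 13, 48, 256, 1280, 6144]; [0, 0, 1, 105/4, 96, 640, 3840]; [0, 0, 0, 1, 97/2, 160, 1280]; [0, 0, 0, 0, 1, 1375/16, 240]; [0, 0, 0, 0, 0, 1, 2379/16]; [0, 0, 0, 0, 0, 0, 1]] (rows listed top to bottom)

image of 1: 1
image of x: x + 5
image of x^2: x^2 + 13x + 16
image of x^3: x^3 + (105/4)x^2 + 48x + 64
image of x^4: x^4 + (97/2)x^3 + 96x^2 + 256x + 256
image of x^5: x^5 + (1375/16)x^4 + 160x^3 + 640x^2 + 1280x + 1024
image of x^6: x^6 + (2379/16)x^5 + 240x^4 + 1280x^3 + 3840x^2 + 6144x + 4096
each image's coordinates form column j of the matrix


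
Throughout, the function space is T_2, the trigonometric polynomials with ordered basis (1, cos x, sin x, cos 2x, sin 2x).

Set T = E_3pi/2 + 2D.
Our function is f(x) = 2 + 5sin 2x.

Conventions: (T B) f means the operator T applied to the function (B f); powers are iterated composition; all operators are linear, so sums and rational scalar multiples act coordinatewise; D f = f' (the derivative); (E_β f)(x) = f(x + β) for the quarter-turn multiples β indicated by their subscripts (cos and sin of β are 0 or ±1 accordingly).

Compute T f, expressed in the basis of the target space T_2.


E_3pi/2 f = 2 - 5sin 2x
D f = 10cos 2x
(2D) f = 20cos 2x
(E_3pi/2 + 2D) f = 2 + 20cos 2x - 5sin 2x

the result is g(x) = 2 + 20cos 2x - 5sin 2x


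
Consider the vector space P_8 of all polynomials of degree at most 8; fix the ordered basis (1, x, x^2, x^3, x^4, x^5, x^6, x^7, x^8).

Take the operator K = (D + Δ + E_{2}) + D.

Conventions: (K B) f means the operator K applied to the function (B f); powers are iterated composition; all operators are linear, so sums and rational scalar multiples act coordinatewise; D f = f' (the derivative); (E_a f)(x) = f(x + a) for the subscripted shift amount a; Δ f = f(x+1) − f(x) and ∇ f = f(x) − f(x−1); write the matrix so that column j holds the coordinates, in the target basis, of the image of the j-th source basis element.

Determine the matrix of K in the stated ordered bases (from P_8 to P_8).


image of 1: 1
image of x: x + 5
image of x^2: x^2 + 10x + 5
image of x^3: x^3 + 15x^2 + 15x + 9
image of x^4: x^4 + 20x^3 + 30x^2 + 36x + 17
image of x^5: x^5 + 25x^4 + 50x^3 + 90x^2 + 85x + 33
image of x^6: x^6 + 30x^5 + 75x^4 + 180x^3 + 255x^2 + 198x + 65
image of x^7: x^7 + 35x^6 + 105x^5 + 315x^4 + 595x^3 + 693x^2 + 455x + 129
image of x^8: x^8 + 40x^7 + 140x^6 + 504x^5 + 1190x^4 + 1848x^3 + 1820x^2 + 1032x + 257
each image's coordinates form column j of the matrix

the matrix is [[1, 5, 5, 9, 17, 33, 65, 129, 257]; [0, 1, 10, 15, 36, 85, 198, 455, 1032]; [0, 0, 1, 15, 30, 90, 255, 693, 1820]; [0, 0, 0, 1, 20, 50, 180, 595, 1848]; [0, 0, 0, 0, 1, 25, 75, 315, 1190]; [0, 0, 0, 0, 0, 1, 30, 105, 504]; [0, 0, 0, 0, 0, 0, 1, 35, 140]; [0, 0, 0, 0, 0, 0, 0, 1, 40]; [0, 0, 0, 0, 0, 0, 0, 0, 1]] (rows listed top to bottom)


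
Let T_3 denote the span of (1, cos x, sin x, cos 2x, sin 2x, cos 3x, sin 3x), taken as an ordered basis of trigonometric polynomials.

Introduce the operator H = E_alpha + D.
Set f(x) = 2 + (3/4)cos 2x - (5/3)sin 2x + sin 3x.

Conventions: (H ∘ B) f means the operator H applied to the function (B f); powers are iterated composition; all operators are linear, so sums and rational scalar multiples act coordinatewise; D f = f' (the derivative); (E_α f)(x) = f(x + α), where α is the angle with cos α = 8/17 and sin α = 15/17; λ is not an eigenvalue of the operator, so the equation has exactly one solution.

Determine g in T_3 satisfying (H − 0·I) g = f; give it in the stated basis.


write g with unknown coordinates in the stated basis and equate coefficients in (H − 0·I) g = f
solving from the highest basis element down gives g = 2 + (31/60)cos 2x + (11/30)sin 2x - (3561/11540)cos 3x - (611/5770)sin 3x
check: H g = 2 + (3/4)cos 2x - (5/3)sin 2x + sin 3x
so H g − 0·g = 2 + (3/4)cos 2x - (5/3)sin 2x + sin 3x = f ✓

the image equals g(x) = 2 + (31/60)cos 2x + (11/30)sin 2x - (3561/11540)cos 3x - (611/5770)sin 3x


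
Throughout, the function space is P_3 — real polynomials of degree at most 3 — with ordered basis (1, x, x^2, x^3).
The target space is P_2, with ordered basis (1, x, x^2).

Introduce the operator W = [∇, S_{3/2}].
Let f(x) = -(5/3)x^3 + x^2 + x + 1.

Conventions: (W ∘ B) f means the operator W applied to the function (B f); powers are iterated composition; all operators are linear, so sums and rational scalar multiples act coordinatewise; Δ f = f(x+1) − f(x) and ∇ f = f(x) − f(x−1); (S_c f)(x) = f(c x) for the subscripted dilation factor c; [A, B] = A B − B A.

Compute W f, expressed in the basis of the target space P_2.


the image equals g(x) = -(45/8)x^2 + (87/8)x - 113/24

S_{3/2} f = -(45/8)x^3 + (9/4)x^2 + (3/2)x + 1
∇ S_{3/2} f = -(135/8)x^2 + (171/8)x - 51/8
∇ f = -5x^2 + 7x - 5/3
S_{3/2} ∇ f = -(45/4)x^2 + (21/2)x - 5/3
[∇, S_{3/2}] f = -(45/8)x^2 + (87/8)x - 113/24


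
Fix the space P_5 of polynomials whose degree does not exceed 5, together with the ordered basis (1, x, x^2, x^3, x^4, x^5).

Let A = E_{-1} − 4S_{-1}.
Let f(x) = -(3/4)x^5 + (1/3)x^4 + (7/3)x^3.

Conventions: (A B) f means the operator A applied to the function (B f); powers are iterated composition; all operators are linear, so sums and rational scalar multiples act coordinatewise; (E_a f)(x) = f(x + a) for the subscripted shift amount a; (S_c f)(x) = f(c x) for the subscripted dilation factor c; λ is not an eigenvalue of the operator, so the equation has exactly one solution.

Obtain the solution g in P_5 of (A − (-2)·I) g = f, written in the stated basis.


write g with unknown coordinates in the stated basis and equate coefficients in (A − (-2)·I) g = f
solving from the highest basis element down gives g = -(3/28)x^5 + (17/84)x^4 + (59/98)x^3 + (47/98)x^2 + (293/4116)x + 159/1372
check: A g = -(15/28)x^5 - (1/14)x^4 + (166/147)x^3 - (47/49)x^2 - (293/2058)x - 159/686
so A g − (-2)·g = -(3/4)x^5 + (1/3)x^4 + (7/3)x^3 = f ✓

g(x) = -(3/28)x^5 + (17/84)x^4 + (59/98)x^3 + (47/98)x^2 + (293/4116)x + 159/1372


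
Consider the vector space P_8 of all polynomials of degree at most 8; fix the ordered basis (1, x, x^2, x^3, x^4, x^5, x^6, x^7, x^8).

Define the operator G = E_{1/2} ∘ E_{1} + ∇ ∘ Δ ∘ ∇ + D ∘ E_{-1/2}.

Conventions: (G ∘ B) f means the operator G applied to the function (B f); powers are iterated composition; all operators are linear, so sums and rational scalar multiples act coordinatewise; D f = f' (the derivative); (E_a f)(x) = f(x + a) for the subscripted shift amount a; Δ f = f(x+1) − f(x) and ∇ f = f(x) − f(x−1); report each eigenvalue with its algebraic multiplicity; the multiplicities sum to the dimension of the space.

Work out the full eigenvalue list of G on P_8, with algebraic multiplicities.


λ = 1 (multiplicity 9)

image of 1: 1
image of x: x + 5/2
image of x^2: x^2 + 5x + 5/4
image of x^3: x^3 + (15/2)x^2 + (15/4)x + 81/8
image of x^4: x^4 + 10x^3 + (15/2)x^2 + (81/2)x - 119/16
image of x^5: x^5 + (25/2)x^4 + (25/2)x^3 + (405/4)x^2 - (595/16)x + 1213/32
image of x^6: x^6 + 15x^5 + (75/4)x^4 + (405/2)x^3 - (1785/16)x^2 + (3639/16)x - 3123/64
image of x^7: x^7 + (35/2)x^6 + (105/4)x^5 + (2835/8)x^4 - (4165/16)x^3 + (25473/32)x^2 - (21861/64)x + 18329/128
image of x^8: x^8 + 20x^7 + 35x^6 + 567x^5 - (4165/8)x^4 + (8491/4)x^3 - (21861/16)x^2 + (18329/16)x - 57967/256
the matrix is upper triangular; its diagonal is (1, 1, 1, 1, 1, 1, 1, 1, 1)
for a triangular matrix the eigenvalues are the diagonal entries, with algebraic multiplicity their repetition count


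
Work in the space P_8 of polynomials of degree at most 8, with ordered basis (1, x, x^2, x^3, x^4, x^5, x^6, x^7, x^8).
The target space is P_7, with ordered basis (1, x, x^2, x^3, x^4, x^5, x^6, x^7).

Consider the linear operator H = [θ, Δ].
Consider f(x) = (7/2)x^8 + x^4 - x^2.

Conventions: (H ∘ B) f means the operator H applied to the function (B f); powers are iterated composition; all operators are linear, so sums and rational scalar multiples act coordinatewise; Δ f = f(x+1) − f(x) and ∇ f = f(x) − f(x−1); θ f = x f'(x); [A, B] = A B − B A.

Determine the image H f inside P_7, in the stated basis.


Δ f = 28x^7 + 98x^6 + 196x^5 + 245x^4 + 200x^3 + 104x^2 + 30x + 7/2
θ Δ f = 196x^7 + 588x^6 + 980x^5 + 980x^4 + 600x^3 + 208x^2 + 30x
θ f = 28x^8 + 4x^4 - 2x^2
Δ θ f = 224x^7 + 784x^6 + 1568x^5 + 1960x^4 + 1584x^3 + 808x^2 + 236x + 30
[θ, Δ] f = -28x^7 - 196x^6 - 588x^5 - 980x^4 - 984x^3 - 600x^2 - 206x - 30

the image equals g(x) = -28x^7 - 196x^6 - 588x^5 - 980x^4 - 984x^3 - 600x^2 - 206x - 30


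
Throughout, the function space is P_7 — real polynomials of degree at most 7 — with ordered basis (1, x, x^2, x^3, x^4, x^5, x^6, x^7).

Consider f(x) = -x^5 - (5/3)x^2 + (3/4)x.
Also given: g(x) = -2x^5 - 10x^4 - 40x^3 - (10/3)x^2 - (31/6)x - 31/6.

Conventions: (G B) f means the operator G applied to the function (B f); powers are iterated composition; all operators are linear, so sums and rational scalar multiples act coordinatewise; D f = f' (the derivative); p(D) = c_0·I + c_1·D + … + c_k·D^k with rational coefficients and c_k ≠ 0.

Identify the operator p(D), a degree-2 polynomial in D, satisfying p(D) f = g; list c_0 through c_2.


D^0 f = -x^5 - (5/3)x^2 + (3/4)x
D^1 f = -5x^4 - (10/3)x + 3/4
D^2 f = -20x^3 - 10/3
matching coefficients of g against c_0 f + c_1 Df + … from the top degree down determines the c_i
solution: c_0 = 2, c_1 = 2, c_2 = 2

p(D) = 2·I + 2·D + 2·D^2, i.e. c_0 = 2, c_1 = 2, c_2 = 2


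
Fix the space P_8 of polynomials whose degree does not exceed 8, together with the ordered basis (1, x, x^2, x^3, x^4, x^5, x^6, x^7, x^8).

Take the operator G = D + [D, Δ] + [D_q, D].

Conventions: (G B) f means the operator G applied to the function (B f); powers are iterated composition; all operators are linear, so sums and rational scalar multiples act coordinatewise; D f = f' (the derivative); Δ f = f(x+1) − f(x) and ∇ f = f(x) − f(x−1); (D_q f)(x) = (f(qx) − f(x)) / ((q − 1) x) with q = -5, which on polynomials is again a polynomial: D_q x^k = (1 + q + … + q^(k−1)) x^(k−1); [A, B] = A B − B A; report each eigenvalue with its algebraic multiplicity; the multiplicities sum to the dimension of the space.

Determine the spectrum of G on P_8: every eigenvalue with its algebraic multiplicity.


λ = 0 (multiplicity 9)

image of 1: 0
image of x: 1
image of x^2: 2x + 6
image of x^3: 3x^2 - 54x
image of x^4: 4x^3 + 396x^2
image of x^5: 5x^4 - 2604x^3
image of x^6: 6x^5 + 16146x^4
image of x^7: 7x^6 - 96354x^5
image of x^8: 8x^7 + 559896x^6
the matrix is upper triangular; its diagonal is (0, 0, 0, 0, 0, 0, 0, 0, 0)
for a triangular matrix the eigenvalues are the diagonal entries, with algebraic multiplicity their repetition count
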